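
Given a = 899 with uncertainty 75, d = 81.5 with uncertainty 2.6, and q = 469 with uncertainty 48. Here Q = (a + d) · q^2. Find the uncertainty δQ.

Let u = a + d = 980. δu = √(δa² + δd²) = √(5620 + 6.76) = 75.0, so δu/u = 0.0765.
Q is then a monomial in u, q:
δQ/Q = √((δu/u)² + (2·δq/q)²) = √(0.00586 + 0.0419) = 0.219
Q = 2.16e+08, so δQ = 0.219 × 2.16e+08 = 4.71e+07.

4.71e+07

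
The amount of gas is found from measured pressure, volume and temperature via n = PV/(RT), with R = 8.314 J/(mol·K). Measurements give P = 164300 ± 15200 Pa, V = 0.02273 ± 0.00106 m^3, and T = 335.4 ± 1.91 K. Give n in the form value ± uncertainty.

1.339 ± 0.139 mol

For a monomial n ∝ P, V, T^-1, fractional errors add in quadrature:
  (1·δP/P)² = (1×0.0925)² = 0.00856;  (1·δV/V)² = (1×0.0466)² = 0.00217;  (-1·δT/T)² = (-1×0.00569)² = 3.24e-05
δn/n = √(0.0108) = 0.104
n = 1.339 mol, so δn = 0.104 × 1.339 = 0.139 mol.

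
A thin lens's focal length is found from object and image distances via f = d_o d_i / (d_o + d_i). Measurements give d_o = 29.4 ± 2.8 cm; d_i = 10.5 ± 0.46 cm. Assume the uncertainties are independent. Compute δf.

∂f/∂d_o = (d_i/(d_o+d_i))² = 0.0693;  ∂f/∂d_i = (d_o/(d_o+d_i))² = 0.543
δf = √((∂f/∂d_o · δd_o)² + (∂f/∂d_i · δd_i)²) = √(0.0376 + 0.0624) = 0.316 cm

0.316 cm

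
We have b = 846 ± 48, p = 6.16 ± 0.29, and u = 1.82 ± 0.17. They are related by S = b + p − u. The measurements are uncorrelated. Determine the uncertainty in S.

S is a linear combination, so absolute uncertainties add in quadrature:
  (δb)² = 2300;  (δp)² = 0.0841;  (δu)² = 0.0289
δS = √(2300) = 48.0

48.0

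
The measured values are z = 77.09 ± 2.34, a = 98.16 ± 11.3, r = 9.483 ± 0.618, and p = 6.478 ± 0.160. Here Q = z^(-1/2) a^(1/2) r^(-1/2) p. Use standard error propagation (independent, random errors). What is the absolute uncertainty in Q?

0.171

Since Q is a product/quotient, work with relative uncertainties:
  (−½·δz/z)² = (-0.5×0.0304)² = 0.000230;  (½·δa/a)² = (0.5×0.115)² = 0.00331;  (−½·δr/r)² = (-0.5×0.0652)² = 0.00106;  (1·δp/p)² = (1×0.0247)² = 0.000610
δQ/Q = √(0.00522) = 0.0722
Q = 2.374, so δQ = 0.0722 × 2.374 = 0.171.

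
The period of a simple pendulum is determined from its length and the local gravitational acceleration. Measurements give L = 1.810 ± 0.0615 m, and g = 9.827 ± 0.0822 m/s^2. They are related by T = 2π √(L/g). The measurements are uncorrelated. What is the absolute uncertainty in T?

Since T is a product/quotient, work with relative uncertainties:
  (½·δL/L)² = (0.5×0.0340)² = 0.000289;  (−½·δg/g)² = (-0.5×0.00836)² = 1.75e-05
δT/T = √(0.000306) = 0.0175
T = 2.697 s, so δT = 0.0175 × 2.697 = 0.0472 s.

0.0472 s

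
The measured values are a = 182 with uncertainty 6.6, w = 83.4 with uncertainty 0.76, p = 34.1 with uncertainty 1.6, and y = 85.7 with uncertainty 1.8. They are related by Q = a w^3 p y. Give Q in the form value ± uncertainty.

Q is a product of powers, so relative uncertainties combine in quadrature:
  (1·δa/a)² = (1×0.0363)² = 0.00132;  (3·δw/w)² = (3×0.00911)² = 0.000747;  (1·δp/p)² = (1×0.0469)² = 0.00220;  (1·δy/y)² = (1×0.0210)² = 0.000441
δQ/Q = √(0.00471) = 0.0686
Q = 3.09e+11, so δQ = 0.0686 × 3.09e+11 = 2.12e+10.

(3.09 ± 0.212) × 10^11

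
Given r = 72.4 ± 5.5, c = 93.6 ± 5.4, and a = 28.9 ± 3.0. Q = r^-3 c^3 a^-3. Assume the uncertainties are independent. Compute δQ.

3.79e-05

For a monomial Q ∝ r^-3, c^3, a^-3, fractional errors add in quadrature:
  (-3·δr/r)² = (-3×0.0760)² = 0.0519;  (3·δc/c)² = (3×0.0577)² = 0.0300;  (-3·δa/a)² = (-3×0.104)² = 0.0970
δQ/Q = √(0.179) = 0.423
Q = 8.95e-05, so δQ = 0.423 × 8.95e-05 = 3.79e-05.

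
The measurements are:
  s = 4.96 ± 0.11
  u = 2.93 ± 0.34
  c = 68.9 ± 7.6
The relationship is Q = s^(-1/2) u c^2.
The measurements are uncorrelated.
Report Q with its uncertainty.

Products/powers → add relative errors in quadrature, weighted by exponent:
  (−½·δs/s)² = (-0.5×0.0222)² = 0.000123;  (1·δu/u)² = (1×0.116)² = 0.0135;  (2·δc/c)² = (2×0.110)² = 0.0487
δQ/Q = √(0.0623) = 0.250
Q = 6250, so δQ = 0.250 × 6250 = 1560.

6250 ± 1560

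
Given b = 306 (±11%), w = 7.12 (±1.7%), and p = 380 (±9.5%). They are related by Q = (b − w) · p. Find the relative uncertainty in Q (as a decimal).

0.147

Let u = b − w = 299. δu = √(δb² + δw²) = √(1130 + 0.0147) = 33.7, so δu/u = 0.113.
Q is then a monomial in u, p:
δQ/Q = √((δu/u)² + (1·δp/p)²) = √(0.0127 + 0.00903) = 0.147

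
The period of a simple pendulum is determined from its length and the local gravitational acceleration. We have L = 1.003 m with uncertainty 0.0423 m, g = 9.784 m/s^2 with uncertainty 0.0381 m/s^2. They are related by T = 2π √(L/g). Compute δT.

Each factor contributes (exponent × relative error)² to (δT/T)²:
  (½·δL/L)² = (0.5×0.0422)² = 0.000445;  (−½·δg/g)² = (-0.5×0.00389)² = 3.79e-06
δT/T = √(0.000448) = 0.0212
T = 2.012 s, so δT = 0.0212 × 2.012 = 0.0426 s.

0.0426 s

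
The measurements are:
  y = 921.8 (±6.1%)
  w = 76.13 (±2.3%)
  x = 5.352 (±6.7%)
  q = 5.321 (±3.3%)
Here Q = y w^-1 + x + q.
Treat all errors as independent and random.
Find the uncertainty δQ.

Let p = y·w^-1 = 12.11. δp/p = √((1·δy/y)² + (-1·δw/w)²) = √(0.00372 + 0.000529) = 0.0652, so δp = 0.789.
Q = p + x + q: δQ = √(δp² + δx² + δq²) = √(0.623 + 0.129 + 0.0308) = 0.885

0.885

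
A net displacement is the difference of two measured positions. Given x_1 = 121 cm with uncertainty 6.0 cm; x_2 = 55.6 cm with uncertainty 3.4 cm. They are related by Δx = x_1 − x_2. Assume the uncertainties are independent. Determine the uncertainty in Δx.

6.90 cm

Δx is a linear combination, so absolute uncertainties add in quadrature:
  (δx_1)² = 36.0;  (δx_2)² = 11.6
δΔx = √(47.6) = 6.90 cm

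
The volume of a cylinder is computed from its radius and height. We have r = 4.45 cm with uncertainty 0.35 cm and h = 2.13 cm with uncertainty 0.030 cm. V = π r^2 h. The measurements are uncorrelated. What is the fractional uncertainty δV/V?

0.158

Each factor contributes (exponent × relative error)² to (δV/V)²:
  (2·δr/r)² = (2×0.0787)² = 0.0247;  (1·δh/h)² = (1×0.0141)² = 0.000198
δV/V = √(0.0249) = 0.158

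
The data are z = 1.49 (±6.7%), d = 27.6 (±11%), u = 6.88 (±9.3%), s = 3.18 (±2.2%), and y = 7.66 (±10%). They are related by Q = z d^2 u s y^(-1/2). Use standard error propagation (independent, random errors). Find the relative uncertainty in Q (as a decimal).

0.254

Products/powers → add relative errors in quadrature, weighted by exponent:
  (1·δz/z)² = (1×0.0670)² = 0.00449;  (2·δd/d)² = (2×0.110)² = 0.0484;  (1·δu/u)² = (1×0.0930)² = 0.00865;  (1·δs/s)² = (1×0.0220)² = 0.000484;  (−½·δy/y)² = (-0.5×0.100)² = 0.00250
δQ/Q = √(0.0645) = 0.254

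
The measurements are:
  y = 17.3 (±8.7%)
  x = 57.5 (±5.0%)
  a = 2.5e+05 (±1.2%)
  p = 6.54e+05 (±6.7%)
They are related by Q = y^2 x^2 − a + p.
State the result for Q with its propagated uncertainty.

Let w = y^2·x^2 = 9.9e+05. δw/w = √((2·δy/y)² + (2·δx/x)²) = √(0.0303 + 0.0100) = 0.201, so δw = 1.99e+05.
Q = w − a + p: δQ = √(δw² + δa² + δp²) = √(3.94e+10 + 9e+06 + 1.92e+09) = 2.03e+05
Q = 1.39e+06.

(1.39 ± 0.203) × 10^6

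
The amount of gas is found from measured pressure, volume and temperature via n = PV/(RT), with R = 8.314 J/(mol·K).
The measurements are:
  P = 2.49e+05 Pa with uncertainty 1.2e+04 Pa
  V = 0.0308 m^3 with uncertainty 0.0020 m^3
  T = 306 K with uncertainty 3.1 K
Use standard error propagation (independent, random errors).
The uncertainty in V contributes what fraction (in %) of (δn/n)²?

63.5%

(δn/n)² = (1·δP/P)² + (1·δV/V)² + (-1·δT/T)²
  P term: (1×0.0482)² = 0.00232
  V term: (1×0.0649)² = 0.00422
  T term: (-1×0.0101)² = 0.000103
Total = 0.00664. Share from V = 0.00422/0.00664 = 0.635.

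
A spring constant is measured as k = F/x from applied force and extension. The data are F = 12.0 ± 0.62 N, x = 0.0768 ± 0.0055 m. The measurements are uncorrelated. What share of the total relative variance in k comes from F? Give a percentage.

34.2%

(δk/k)² = (1·δF/F)² + (-1·δx/x)²
  F term: (1×0.0517)² = 0.00267
  x term: (-1×0.0716)² = 0.00513
Total = 0.00780. Share from F = 0.00267/0.00780 = 0.342.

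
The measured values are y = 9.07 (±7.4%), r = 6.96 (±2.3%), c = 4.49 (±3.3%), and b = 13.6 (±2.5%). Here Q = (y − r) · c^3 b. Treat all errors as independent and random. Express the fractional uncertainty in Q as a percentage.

Let u = y − r = 2.11. δu = √(δy² + δr²) = √(0.450 + 0.0256) = 0.690, so δu/u = 0.327.
Q is then a monomial in u, c, b:
δQ/Q = √((δu/u)² + (3·δc/c)² + (1·δb/b)²) = √(0.107 + 0.00980 + 0.000625) = 0.343

34.3%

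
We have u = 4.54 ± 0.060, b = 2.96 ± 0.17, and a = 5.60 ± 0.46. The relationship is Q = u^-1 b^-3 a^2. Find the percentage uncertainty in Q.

Since Q is a product/quotient, work with relative uncertainties:
  (-1·δu/u)² = (-1×0.0132)² = 0.000175;  (-3·δb/b)² = (-3×0.0574)² = 0.0297;  (2·δa/a)² = (2×0.0821)² = 0.0270
δQ/Q = √(0.0569) = 0.238

23.8%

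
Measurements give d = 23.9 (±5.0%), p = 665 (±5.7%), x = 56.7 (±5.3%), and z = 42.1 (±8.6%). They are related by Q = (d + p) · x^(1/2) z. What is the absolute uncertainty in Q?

Let u = d + p = 689. δu = √(δd² + δp²) = √(1.43 + 1440) = 37.9, so δu/u = 0.0550.
Q is then a monomial in u, x, z:
δQ/Q = √((δu/u)² + (½·δx/x)² + (1·δz/z)²) = √(0.00303 + 0.000702 + 0.00740) = 0.105
Q = 2.18e+05, so δQ = 0.105 × 2.18e+05 = 23000.

23000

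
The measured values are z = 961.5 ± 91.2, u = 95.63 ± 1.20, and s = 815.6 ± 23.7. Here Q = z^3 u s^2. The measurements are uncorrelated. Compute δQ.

For a monomial Q ∝ z^3, u, s^2, fractional errors add in quadrature:
  (3·δz/z)² = (3×0.0949)² = 0.0810;  (1·δu/u)² = (1×0.0125)² = 0.000157;  (2·δs/s)² = (2×0.0291)² = 0.00338
δQ/Q = √(0.0845) = 0.291
Q = 5.655e+16, so δQ = 0.291 × 5.655e+16 = 1.64e+16.

1.64e+16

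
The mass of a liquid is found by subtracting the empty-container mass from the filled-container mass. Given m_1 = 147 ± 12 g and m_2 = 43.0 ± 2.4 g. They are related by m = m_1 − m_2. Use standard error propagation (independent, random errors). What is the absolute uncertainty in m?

m is a linear combination, so absolute uncertainties add in quadrature:
  (δm_1)² = 144;  (δm_2)² = 5.76
δm = √(150) = 12.2 g

12.2 g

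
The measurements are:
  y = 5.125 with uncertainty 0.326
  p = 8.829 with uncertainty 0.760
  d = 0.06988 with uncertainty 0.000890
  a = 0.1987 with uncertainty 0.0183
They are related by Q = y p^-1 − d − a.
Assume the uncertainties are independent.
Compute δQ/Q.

0.208

Let w = y·p^-1 = 0.5805. δw/w = √((1·δy/y)² + (-1·δp/p)²) = √(0.00405 + 0.00741) = 0.107, so δw = 0.0621.
Q = w − d − a: δQ = √(δw² + δd² + δa²) = √(0.00386 + 7.92e-07 + 0.000335) = 0.0648
Q = 0.3119, so δQ/Q = 0.0648/0.3119 = 0.208.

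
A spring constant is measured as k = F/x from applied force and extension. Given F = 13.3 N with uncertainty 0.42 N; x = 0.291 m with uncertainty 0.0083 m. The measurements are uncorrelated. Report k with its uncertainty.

Since k is a product/quotient, work with relative uncertainties:
  (1·δF/F)² = (1×0.0316)² = 0.000997;  (-1·δx/x)² = (-1×0.0285)² = 0.000814
δk/k = √(0.00181) = 0.0426
k = 45.7 N/m, so δk = 0.0426 × 45.7 = 1.94 N/m.

45.7 ± 1.94 N/m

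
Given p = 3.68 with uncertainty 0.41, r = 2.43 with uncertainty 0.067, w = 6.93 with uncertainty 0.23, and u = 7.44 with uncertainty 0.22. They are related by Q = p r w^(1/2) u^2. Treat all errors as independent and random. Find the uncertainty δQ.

170

Since Q is a product/quotient, work with relative uncertainties:
  (1·δp/p)² = (1×0.111)² = 0.0124;  (1·δr/r)² = (1×0.0276)² = 0.000760;  (½·δw/w)² = (0.5×0.0332)² = 0.000275;  (2·δu/u)² = (2×0.0296)² = 0.00350
δQ/Q = √(0.0169) = 0.130
Q = 1300, so δQ = 0.130 × 1300 = 170.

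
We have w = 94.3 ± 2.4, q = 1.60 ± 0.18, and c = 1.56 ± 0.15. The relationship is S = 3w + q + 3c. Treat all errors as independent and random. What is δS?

7.22

S is a linear combination, so absolute uncertainties add in quadrature:
  (3·δw)² = 51.8;  (δq)² = 0.0324;  (3·δc)² = 0.202
δS = √(52.1) = 7.22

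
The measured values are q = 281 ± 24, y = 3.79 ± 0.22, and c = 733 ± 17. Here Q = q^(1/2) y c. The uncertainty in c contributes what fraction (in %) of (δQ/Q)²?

(δQ/Q)² = (½·δq/q)² + (1·δy/y)² + (1·δc/c)²
  q term: (0.5×0.0854)² = 0.00182
  y term: (1×0.0580)² = 0.00337
  c term: (1×0.0232)² = 0.000538
Total = 0.00573. Share from c = 0.000538/0.00573 = 0.0939.

9.39%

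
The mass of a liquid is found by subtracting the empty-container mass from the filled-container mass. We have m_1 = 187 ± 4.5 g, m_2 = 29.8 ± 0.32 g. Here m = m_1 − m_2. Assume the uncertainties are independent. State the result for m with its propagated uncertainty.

Sums and differences: (δm)² = Σ (cᵢ δxᵢ)².
  (δm_1)² = 20.2;  (δm_2)² = 0.102
δm = √(20.4) = 4.51 g
m = 157 g.

157 ± 4.51 g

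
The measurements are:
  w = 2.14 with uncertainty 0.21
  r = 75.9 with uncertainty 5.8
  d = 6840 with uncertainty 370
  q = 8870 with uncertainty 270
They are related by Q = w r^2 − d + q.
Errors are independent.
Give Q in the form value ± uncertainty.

Let p = w·r^2 = 12300. δp/p = √((1·δw/w)² + (2·δr/r)²) = √(0.00963 + 0.0234) = 0.182, so δp = 2240.
Q = p − d + q: δQ = √(δp² + δd² + δq²) = √(5.01e+06 + 1.37e+05 + 72900) = 2290
Q = 14400.

14400 ± 2290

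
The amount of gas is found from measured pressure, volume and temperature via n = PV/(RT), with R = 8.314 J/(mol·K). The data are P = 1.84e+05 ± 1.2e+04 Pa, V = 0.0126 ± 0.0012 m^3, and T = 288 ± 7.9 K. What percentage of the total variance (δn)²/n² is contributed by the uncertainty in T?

(δn/n)² = (1·δP/P)² + (1·δV/V)² + (-1·δT/T)²
  P term: (1×0.0652)² = 0.00425
  V term: (1×0.0952)² = 0.00907
  T term: (-1×0.0274)² = 0.000752
Total = 0.0141. Share from T = 0.000752/0.0141 = 0.0535.

5.35%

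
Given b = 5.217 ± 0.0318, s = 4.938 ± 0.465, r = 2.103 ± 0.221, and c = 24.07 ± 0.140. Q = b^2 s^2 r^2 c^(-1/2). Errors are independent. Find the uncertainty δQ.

169

Each factor contributes (exponent × relative error)² to (δQ/Q)²:
  (2·δb/b)² = (2×0.00610)² = 0.000149;  (2·δs/s)² = (2×0.0942)² = 0.0355;  (2·δr/r)² = (2×0.105)² = 0.0442;  (−½·δc/c)² = (-0.5×0.00582)² = 8.46e-06
δQ/Q = √(0.0798) = 0.282
Q = 598.3, so δQ = 0.282 × 598.3 = 169.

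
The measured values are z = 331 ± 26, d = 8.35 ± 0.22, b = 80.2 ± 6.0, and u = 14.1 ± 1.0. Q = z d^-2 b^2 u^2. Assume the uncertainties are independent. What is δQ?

1.38e+06

For a monomial Q ∝ z, d^-2, b^2, u^2, fractional errors add in quadrature:
  (1·δz/z)² = (1×0.0785)² = 0.00617;  (-2·δd/d)² = (-2×0.0263)² = 0.00278;  (2·δb/b)² = (2×0.0748)² = 0.0224;  (2·δu/u)² = (2×0.0709)² = 0.0201
δQ/Q = √(0.0515) = 0.227
Q = 6.07e+06, so δQ = 0.227 × 6.07e+06 = 1.38e+06.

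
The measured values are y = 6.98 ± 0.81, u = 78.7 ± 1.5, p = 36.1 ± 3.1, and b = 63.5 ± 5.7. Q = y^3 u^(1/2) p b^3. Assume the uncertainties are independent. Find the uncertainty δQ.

1.25e+10

Q is a product of powers, so relative uncertainties combine in quadrature:
  (3·δy/y)² = (3×0.116)² = 0.121;  (½·δu/u)² = (0.5×0.0191)² = 9.08e-05;  (1·δp/p)² = (1×0.0859)² = 0.00737;  (3·δb/b)² = (3×0.0898)² = 0.0725
δQ/Q = √(0.201) = 0.449
Q = 2.79e+10, so δQ = 0.449 × 2.79e+10 = 1.25e+10.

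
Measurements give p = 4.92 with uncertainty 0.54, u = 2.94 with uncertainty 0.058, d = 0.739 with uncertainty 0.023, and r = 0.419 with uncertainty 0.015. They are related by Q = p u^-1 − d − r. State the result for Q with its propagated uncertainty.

Let w = p·u^-1 = 1.67. δw/w = √((1·δp/p)² + (-1·δu/u)²) = √(0.0120 + 0.000389) = 0.112, so δw = 0.187.
Q = w − d − r: δQ = √(δw² + δd² + δr²) = √(0.0348 + 0.000529 + 0.000225) = 0.189
Q = 0.515.

0.515 ± 0.189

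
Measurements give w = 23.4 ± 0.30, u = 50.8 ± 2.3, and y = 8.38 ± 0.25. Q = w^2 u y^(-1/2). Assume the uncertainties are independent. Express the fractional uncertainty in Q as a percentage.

For a monomial Q ∝ w^2, u, y^(-1/2), fractional errors add in quadrature:
  (2·δw/w)² = (2×0.0128)² = 0.000657;  (1·δu/u)² = (1×0.0453)² = 0.00205;  (−½·δy/y)² = (-0.5×0.0298)² = 0.000223
δQ/Q = √(0.00293) = 0.0541

5.41%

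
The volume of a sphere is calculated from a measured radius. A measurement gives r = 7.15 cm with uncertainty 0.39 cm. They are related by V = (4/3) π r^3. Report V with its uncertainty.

V is a product of powers, so relative uncertainties combine in quadrature:
  (3·δr/r)² = (3×0.0545)² = 0.0268
δV/V = √(0.0268) = 0.164
V = 1530 cm^3, so δV = 0.164 × 1530 = 251 cm^3.

1530 ± 251 cm^3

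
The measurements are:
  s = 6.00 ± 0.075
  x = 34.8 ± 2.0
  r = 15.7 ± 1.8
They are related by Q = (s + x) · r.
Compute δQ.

79.9

Let u = s + x = 40.8. δu = √(δs² + δx²) = √(0.00562 + 4.00) = 2.00, so δu/u = 0.0491.
Q is then a monomial in u, r:
δQ/Q = √((δu/u)² + (1·δr/r)²) = √(0.00241 + 0.0131) = 0.125
Q = 641, so δQ = 0.125 × 641 = 79.9.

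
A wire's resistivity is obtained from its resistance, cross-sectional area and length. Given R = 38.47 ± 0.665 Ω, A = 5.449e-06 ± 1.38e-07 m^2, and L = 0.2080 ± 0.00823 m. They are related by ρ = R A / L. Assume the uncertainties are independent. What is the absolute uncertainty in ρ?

Each factor contributes (exponent × relative error)² to (δρ/ρ)²:
  (1·δR/R)² = (1×0.0173)² = 0.000299;  (1·δA/A)² = (1×0.0253)² = 0.000641;  (-1·δL/L)² = (-1×0.0396)² = 0.00157
δρ/ρ = √(0.00251) = 0.0501
ρ = 0.001008 Ω·m, so δρ = 0.0501 × 0.001008 = 5.04e-05 Ω·m.

5.04e-05 Ω·m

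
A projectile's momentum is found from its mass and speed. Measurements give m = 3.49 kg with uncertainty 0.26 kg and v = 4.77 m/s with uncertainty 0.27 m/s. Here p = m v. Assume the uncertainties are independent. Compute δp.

1.56 kg·m/s

Since p is a product/quotient, work with relative uncertainties:
  (1·δm/m)² = (1×0.0745)² = 0.00555;  (1·δv/v)² = (1×0.0566)² = 0.00320
δp/p = √(0.00875) = 0.0936
p = 16.6 kg·m/s, so δp = 0.0936 × 16.6 = 1.56 kg·m/s.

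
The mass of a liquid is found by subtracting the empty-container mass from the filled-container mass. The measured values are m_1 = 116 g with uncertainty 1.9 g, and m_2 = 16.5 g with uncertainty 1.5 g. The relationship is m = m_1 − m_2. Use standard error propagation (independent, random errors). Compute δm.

Each term contributes (cᵢ δxᵢ)² to (δm)²:
  (δm_1)² = 3.61;  (δm_2)² = 2.25
δm = √(5.86) = 2.42 g

2.42 g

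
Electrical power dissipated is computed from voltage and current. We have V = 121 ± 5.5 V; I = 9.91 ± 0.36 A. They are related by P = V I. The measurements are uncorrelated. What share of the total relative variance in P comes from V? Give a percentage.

61.0%

(δP/P)² = (1·δV/V)² + (1·δI/I)²
  V term: (1×0.0455)² = 0.00207
  I term: (1×0.0363)² = 0.00132
Total = 0.00339. Share from V = 0.00207/0.00339 = 0.610.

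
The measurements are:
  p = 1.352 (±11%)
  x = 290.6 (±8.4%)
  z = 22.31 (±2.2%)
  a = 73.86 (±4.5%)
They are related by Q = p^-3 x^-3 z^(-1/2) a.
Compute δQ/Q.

Q is a product of powers, so relative uncertainties combine in quadrature:
  (-3·δp/p)² = (-3×0.110)² = 0.109;  (-3·δx/x)² = (-3×0.0840)² = 0.0635;  (−½·δz/z)² = (-0.5×0.0220)² = 0.000121;  (1·δa/a)² = (1×0.0450)² = 0.00202
δQ/Q = √(0.175) = 0.418

0.418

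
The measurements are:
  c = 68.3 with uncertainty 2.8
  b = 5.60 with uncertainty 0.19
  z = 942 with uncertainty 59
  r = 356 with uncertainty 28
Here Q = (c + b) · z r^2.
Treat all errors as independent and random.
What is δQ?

1.53e+09

Let u = c + b = 73.9. δu = √(δc² + δb²) = √(7.84 + 0.0361) = 2.81, so δu/u = 0.0380.
Q is then a monomial in u, z, r:
δQ/Q = √((δu/u)² + (1·δz/z)² + (2·δr/r)²) = √(0.00144 + 0.00392 + 0.0247) = 0.174
Q = 8.82e+09, so δQ = 0.174 × 8.82e+09 = 1.53e+09.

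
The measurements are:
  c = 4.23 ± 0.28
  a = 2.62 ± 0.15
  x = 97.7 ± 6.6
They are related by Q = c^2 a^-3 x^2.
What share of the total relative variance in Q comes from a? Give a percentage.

(δQ/Q)² = (2·δc/c)² + (-3·δa/a)² + (2·δx/x)²
  c term: (2×0.0662)² = 0.0175
  a term: (-3×0.0573)² = 0.0295
  x term: (2×0.0676)² = 0.0183
Total = 0.0653. Share from a = 0.0295/0.0653 = 0.452.

45.2%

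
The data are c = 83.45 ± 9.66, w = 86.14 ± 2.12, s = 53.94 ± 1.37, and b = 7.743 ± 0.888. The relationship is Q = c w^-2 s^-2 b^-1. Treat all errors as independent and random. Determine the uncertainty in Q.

8.87e-08

Since Q is a product/quotient, work with relative uncertainties:
  (1·δc/c)² = (1×0.116)² = 0.0134;  (-2·δw/w)² = (-2×0.0246)² = 0.00242;  (-2·δs/s)² = (-2×0.0254)² = 0.00258;  (-1·δb/b)² = (-1×0.115)² = 0.0132
δQ/Q = √(0.0316) = 0.178
Q = 4.992e-07, so δQ = 0.178 × 4.992e-07 = 8.87e-08.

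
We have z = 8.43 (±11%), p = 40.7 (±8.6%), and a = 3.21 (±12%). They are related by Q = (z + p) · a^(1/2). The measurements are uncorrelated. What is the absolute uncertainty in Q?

Let u = z + p = 49.1. δu = √(δz² + δp²) = √(0.860 + 12.3) = 3.62, so δu/u = 0.0737.
Q is then a monomial in u, a:
δQ/Q = √((δu/u)² + (½·δa/a)²) = √(0.00543 + 0.00360) = 0.0950
Q = 88.0, so δQ = 0.0950 × 88.0 = 8.37.

8.37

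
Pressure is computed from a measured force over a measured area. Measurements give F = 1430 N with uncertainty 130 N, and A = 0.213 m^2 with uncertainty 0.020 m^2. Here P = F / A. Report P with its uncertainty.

Relative error in a monomial: (δP/P)² = Σ (nᵢ · δxᵢ/xᵢ)².
  (1·δF/F)² = (1×0.0909)² = 0.00826;  (-1·δA/A)² = (-1×0.0939)² = 0.00882
δP/P = √(0.0171) = 0.131
P = 6710 Pa, so δP = 0.131 × 6710 = 877 Pa.

6710 ± 877 Pa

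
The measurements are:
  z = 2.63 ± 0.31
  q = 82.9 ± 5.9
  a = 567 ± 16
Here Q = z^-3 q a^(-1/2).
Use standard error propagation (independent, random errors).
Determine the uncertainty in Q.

Each factor contributes (exponent × relative error)² to (δQ/Q)²:
  (-3·δz/z)² = (-3×0.118)² = 0.125;  (1·δq/q)² = (1×0.0712)² = 0.00507;  (−½·δa/a)² = (-0.5×0.0282)² = 0.000199
δQ/Q = √(0.130) = 0.361
Q = 0.191, so δQ = 0.361 × 0.191 = 0.0691.

0.0691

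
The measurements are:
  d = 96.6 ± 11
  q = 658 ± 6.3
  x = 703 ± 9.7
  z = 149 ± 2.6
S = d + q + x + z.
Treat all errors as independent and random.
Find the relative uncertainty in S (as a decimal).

0.0101

Each term contributes (cᵢ δxᵢ)² to (δS)²:
  (δd)² = 121;  (δq)² = 39.7;  (δx)² = 94.1;  (δz)² = 6.76
δS = √(262) = 16.2
S = 1610, so δS/S = 16.2/1610 = 0.0101.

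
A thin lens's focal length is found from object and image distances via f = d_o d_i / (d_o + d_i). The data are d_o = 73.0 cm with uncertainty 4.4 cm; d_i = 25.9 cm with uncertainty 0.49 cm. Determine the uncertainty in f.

0.403 cm

∂f/∂d_o = (d_i/(d_o+d_i))² = 0.0686;  ∂f/∂d_i = (d_o/(d_o+d_i))² = 0.545
δf = √((∂f/∂d_o · δd_o)² + (∂f/∂d_i · δd_i)²) = √(0.0911 + 0.0713) = 0.403 cm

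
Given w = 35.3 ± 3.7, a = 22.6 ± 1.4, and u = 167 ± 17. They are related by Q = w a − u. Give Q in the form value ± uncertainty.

631 ± 98.6

Let p = w·a = 798. δp/p = √((1·δw/w)² + (1·δa/a)²) = √(0.0110 + 0.00384) = 0.122, so δp = 97.1.
Q = p − u: δQ = √(δp² + δu²) = √(9430 + 289) = 98.6
Q = 631.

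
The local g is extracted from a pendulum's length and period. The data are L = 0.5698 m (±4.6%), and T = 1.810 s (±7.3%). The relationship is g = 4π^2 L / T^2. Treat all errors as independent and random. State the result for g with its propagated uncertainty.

6.866 ± 1.05 m/s^2

g is a product of powers, so relative uncertainties combine in quadrature:
  (1·δL/L)² = (1×0.0460)² = 0.00212;  (-2·δT/T)² = (-2×0.0730)² = 0.0213
δg/g = √(0.0234) = 0.153
g = 6.866 m/s^2, so δg = 0.153 × 6.866 = 1.05 m/s^2.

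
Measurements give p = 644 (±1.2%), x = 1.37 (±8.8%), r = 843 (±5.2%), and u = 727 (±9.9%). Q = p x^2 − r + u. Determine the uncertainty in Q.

Let w = p·x^2 = 1210. δw/w = √((1·δp/p)² + (2·δx/x)²) = √(0.000144 + 0.0310) = 0.176, so δw = 213.
Q = w − r + u: δQ = √(δw² + δr² + δu²) = √(45500 + 1920 + 5180) = 229

229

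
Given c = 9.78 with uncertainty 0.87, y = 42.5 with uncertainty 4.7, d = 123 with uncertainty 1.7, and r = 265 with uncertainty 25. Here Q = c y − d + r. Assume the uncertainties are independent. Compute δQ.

Let p = c·y = 416. δp/p = √((1·δc/c)² + (1·δy/y)²) = √(0.00791 + 0.0122) = 0.142, so δp = 59.0.
Q = p − d + r: δQ = √(δp² + δd² + δr²) = √(3480 + 2.89 + 625) = 64.1

64.1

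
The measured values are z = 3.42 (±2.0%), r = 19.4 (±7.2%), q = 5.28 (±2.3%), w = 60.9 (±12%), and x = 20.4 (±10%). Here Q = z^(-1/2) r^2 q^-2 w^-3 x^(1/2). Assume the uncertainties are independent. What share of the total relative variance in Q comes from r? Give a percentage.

(δQ/Q)² = (−½·δz/z)² + (2·δr/r)² + (-2·δq/q)² + (-3·δw/w)² + (½·δx/x)²
  z term: (-0.5×0.0200)² = 0.000100
  r term: (2×0.0720)² = 0.0207
  q term: (-2×0.0230)² = 0.00212
  w term: (-3×0.120)² = 0.130
  x term: (0.5×0.100)² = 0.00250
Total = 0.155. Share from r = 0.0207/0.155 = 0.134.

13.4%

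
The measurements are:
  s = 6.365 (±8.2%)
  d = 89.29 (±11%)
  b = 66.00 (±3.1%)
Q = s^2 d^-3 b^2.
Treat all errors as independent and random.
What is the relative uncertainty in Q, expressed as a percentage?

Relative error in a monomial: (δQ/Q)² = Σ (nᵢ · δxᵢ/xᵢ)².
  (2·δs/s)² = (2×0.0820)² = 0.0269;  (-3·δd/d)² = (-3×0.110)² = 0.109;  (2·δb/b)² = (2×0.0310)² = 0.00384
δQ/Q = √(0.140) = 0.374

37.4%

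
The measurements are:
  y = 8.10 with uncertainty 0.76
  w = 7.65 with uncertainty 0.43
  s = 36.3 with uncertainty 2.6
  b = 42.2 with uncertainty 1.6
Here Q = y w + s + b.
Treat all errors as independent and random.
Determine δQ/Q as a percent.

5.29%

Let p = y·w = 62.0. δp/p = √((1·δy/y)² + (1·δw/w)²) = √(0.00880 + 0.00316) = 0.109, so δp = 6.78.
Q = p + s + b: δQ = √(δp² + δs² + δb²) = √(45.9 + 6.76 + 2.56) = 7.43
Q = 140, so δQ/Q = 7.43/140 = 0.0529.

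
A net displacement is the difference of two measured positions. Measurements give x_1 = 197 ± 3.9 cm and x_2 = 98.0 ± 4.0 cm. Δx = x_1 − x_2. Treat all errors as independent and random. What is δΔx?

5.59 cm

Absolute uncertainties add in quadrature for a linear combination:
  (δx_1)² = 15.2;  (δx_2)² = 16.0
δΔx = √(31.2) = 5.59 cm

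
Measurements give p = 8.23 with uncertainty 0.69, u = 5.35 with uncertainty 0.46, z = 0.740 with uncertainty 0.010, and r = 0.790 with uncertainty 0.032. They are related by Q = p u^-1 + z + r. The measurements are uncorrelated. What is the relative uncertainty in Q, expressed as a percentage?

6.12%

Let w = p·u^-1 = 1.54. δw/w = √((1·δp/p)² + (-1·δu/u)²) = √(0.00703 + 0.00739) = 0.120, so δw = 0.185.
Q = w + z + r: δQ = √(δw² + δz² + δr²) = √(0.0341 + 0.000100 + 0.00102) = 0.188
Q = 3.07, so δQ/Q = 0.188/3.07 = 0.0612.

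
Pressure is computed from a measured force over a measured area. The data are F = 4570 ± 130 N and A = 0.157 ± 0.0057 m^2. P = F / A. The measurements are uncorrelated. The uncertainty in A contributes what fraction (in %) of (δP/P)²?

62.0%

(δP/P)² = (1·δF/F)² + (-1·δA/A)²
  F term: (1×0.0284)² = 0.000809
  A term: (-1×0.0363)² = 0.00132
Total = 0.00213. Share from A = 0.00132/0.00213 = 0.620.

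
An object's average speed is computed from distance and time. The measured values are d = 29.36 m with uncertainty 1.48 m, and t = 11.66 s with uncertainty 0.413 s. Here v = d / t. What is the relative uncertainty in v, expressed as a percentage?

6.16%

Products/powers → add relative errors in quadrature, weighted by exponent:
  (1·δd/d)² = (1×0.0504)² = 0.00254;  (-1·δt/t)² = (-1×0.0354)² = 0.00125
δv/v = √(0.00380) = 0.0616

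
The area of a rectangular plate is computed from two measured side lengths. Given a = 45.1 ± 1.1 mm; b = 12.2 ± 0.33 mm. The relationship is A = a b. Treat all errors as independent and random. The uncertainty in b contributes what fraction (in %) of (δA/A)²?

(δA/A)² = (1·δa/a)² + (1·δb/b)²
  a term: (1×0.0244)² = 0.000595
  b term: (1×0.0270)² = 0.000732
Total = 0.00133. Share from b = 0.000732/0.00133 = 0.552.

55.2%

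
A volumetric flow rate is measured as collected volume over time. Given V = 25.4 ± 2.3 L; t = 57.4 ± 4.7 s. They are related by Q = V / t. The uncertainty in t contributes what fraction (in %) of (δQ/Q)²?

(δQ/Q)² = (1·δV/V)² + (-1·δt/t)²
  V term: (1×0.0906)² = 0.00820
  t term: (-1×0.0819)² = 0.00670
Total = 0.0149. Share from t = 0.00670/0.0149 = 0.450.

45.0%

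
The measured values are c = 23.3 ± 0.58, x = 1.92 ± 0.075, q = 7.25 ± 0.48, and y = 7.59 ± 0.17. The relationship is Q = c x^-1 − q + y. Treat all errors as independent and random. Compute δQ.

0.758

Let p = c·x^-1 = 12.1. δp/p = √((1·δc/c)² + (-1·δx/x)²) = √(0.000620 + 0.00153) = 0.0463, so δp = 0.562.
Q = p − q + y: δQ = √(δp² + δq² + δy²) = √(0.316 + 0.230 + 0.0289) = 0.758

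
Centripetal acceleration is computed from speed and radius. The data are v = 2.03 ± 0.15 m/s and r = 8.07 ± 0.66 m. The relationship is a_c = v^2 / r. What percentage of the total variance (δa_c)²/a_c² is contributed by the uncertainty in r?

23.4%

(δa_c/a_c)² = (2·δv/v)² + (-1·δr/r)²
  v term: (2×0.0739)² = 0.0218
  r term: (-1×0.0818)² = 0.00669
Total = 0.0285. Share from r = 0.00669/0.0285 = 0.234.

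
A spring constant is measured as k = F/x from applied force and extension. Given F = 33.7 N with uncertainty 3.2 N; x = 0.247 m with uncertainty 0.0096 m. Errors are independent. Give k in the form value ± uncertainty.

Since k is a product/quotient, work with relative uncertainties:
  (1·δF/F)² = (1×0.0950)² = 0.00902;  (-1·δx/x)² = (-1×0.0389)² = 0.00151
δk/k = √(0.0105) = 0.103
k = 136 N/m, so δk = 0.103 × 136 = 14.0 N/m.

136 ± 14.0 N/m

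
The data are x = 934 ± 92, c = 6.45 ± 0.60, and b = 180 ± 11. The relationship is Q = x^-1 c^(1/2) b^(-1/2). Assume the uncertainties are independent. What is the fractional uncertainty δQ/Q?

Q is a product of powers, so relative uncertainties combine in quadrature:
  (-1·δx/x)² = (-1×0.0985)² = 0.00970;  (½·δc/c)² = (0.5×0.0930)² = 0.00216;  (−½·δb/b)² = (-0.5×0.0611)² = 0.000934
δQ/Q = √(0.0128) = 0.113

0.113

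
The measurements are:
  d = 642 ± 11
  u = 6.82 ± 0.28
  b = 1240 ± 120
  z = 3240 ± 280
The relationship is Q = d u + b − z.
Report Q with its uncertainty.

Let p = d·u = 4380. δp/p = √((1·δd/d)² + (1·δu/u)²) = √(0.000294 + 0.00169) = 0.0445, so δp = 195.
Q = p + b − z: δQ = √(δp² + δb² + δz²) = √(37900 + 14400 + 78400) = 362
Q = 2380.

2380 ± 362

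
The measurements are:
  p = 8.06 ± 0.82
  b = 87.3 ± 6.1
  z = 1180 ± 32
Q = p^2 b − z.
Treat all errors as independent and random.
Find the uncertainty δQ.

1220

Let w = p^2·b = 5670. δw/w = √((2·δp/p)² + (1·δb/b)²) = √(0.0414 + 0.00488) = 0.215, so δw = 1220.
Q = w − z: δQ = √(δw² + δz²) = √(1.49e+06 + 1020) = 1220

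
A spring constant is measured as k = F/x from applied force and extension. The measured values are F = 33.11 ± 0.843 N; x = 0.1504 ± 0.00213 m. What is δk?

Since k is a product/quotient, work with relative uncertainties:
  (1·δF/F)² = (1×0.0255)² = 0.000648;  (-1·δx/x)² = (-1×0.0142)² = 0.000201
δk/k = √(0.000849) = 0.0291
k = 220.1 N/m, so δk = 0.0291 × 220.1 = 6.41 N/m.

6.41 N/m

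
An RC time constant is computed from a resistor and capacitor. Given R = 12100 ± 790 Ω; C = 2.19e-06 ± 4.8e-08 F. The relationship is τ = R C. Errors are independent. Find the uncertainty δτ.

Since τ is a product/quotient, work with relative uncertainties:
  (1·δR/R)² = (1×0.0653)² = 0.00426;  (1·δC/C)² = (1×0.0219)² = 0.000480
δτ/τ = √(0.00474) = 0.0689
τ = 0.0265 s, so δτ = 0.0689 × 0.0265 = 0.00182 s.

0.00182 s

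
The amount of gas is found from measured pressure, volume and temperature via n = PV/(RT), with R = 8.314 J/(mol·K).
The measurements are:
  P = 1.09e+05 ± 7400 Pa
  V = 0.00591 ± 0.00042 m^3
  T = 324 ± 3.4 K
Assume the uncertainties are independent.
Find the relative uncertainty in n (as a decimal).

0.0988

Since n is a product/quotient, work with relative uncertainties:
  (1·δP/P)² = (1×0.0679)² = 0.00461;  (1·δV/V)² = (1×0.0711)² = 0.00505;  (-1·δT/T)² = (-1×0.0105)² = 0.000110
δn/n = √(0.00977) = 0.0988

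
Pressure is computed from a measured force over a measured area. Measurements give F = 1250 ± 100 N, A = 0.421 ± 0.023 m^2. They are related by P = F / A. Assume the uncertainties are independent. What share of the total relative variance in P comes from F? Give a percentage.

68.2%

(δP/P)² = (1·δF/F)² + (-1·δA/A)²
  F term: (1×0.0800)² = 0.00640
  A term: (-1×0.0546)² = 0.00298
Total = 0.00938. Share from F = 0.00640/0.00938 = 0.682.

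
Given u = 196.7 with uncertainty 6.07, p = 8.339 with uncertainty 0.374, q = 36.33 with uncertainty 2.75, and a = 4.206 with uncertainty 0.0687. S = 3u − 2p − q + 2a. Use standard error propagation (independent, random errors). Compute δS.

18.4

Each term contributes (cᵢ δxᵢ)² to (δS)²:
  (3·δu)² = 332;  (2·δp)² = 0.560;  (δq)² = 7.56;  (2·δa)² = 0.0189
δS = √(340) = 18.4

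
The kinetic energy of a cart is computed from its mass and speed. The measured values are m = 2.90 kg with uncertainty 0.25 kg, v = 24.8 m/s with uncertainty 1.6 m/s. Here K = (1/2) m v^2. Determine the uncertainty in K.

Since K is a product/quotient, work with relative uncertainties:
  (1·δm/m)² = (1×0.0862)² = 0.00743;  (2·δv/v)² = (2×0.0645)² = 0.0166
δK/K = √(0.0241) = 0.155
K = 892 J, so δK = 0.155 × 892 = 138 J.

138 J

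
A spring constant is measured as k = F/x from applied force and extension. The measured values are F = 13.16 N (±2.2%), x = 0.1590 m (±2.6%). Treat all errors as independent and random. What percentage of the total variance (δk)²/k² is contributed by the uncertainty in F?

41.7%

(δk/k)² = (1·δF/F)² + (-1·δx/x)²
  F term: (1×0.0220)² = 0.000484
  x term: (-1×0.0260)² = 0.000676
Total = 0.00116. Share from F = 0.000484/0.00116 = 0.417.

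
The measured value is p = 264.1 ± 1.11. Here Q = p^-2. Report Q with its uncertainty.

(1.434 ± 0.0121) × 10^-5

Each factor contributes (exponent × relative error)² to (δQ/Q)²:
  (-2·δp/p)² = (-2×0.00420)² = 7.07e-05
δQ/Q = √(7.07e-05) = 0.00841
Q = 1.434e-05, so δQ = 0.00841 × 1.434e-05 = 1.21e-07.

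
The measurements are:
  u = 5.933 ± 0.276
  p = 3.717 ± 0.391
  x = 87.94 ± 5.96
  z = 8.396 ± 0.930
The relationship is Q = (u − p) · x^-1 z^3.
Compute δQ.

6.00

Let w = u − p = 2.216. δw = √(δu² + δp²) = √(0.0762 + 0.153) = 0.479, so δw/w = 0.216.
Q is then a monomial in w, x, z:
δQ/Q = √((δw/w)² + (-1·δx/x)² + (3·δz/z)²) = √(0.0466 + 0.00459 + 0.110) = 0.402
Q = 14.91, so δQ = 0.402 × 14.91 = 6.00.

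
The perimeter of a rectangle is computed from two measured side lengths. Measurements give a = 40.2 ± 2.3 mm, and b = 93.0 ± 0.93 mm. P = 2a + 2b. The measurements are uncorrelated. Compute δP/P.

For a sum/difference, combine absolute errors in quadrature:
  (2·δa)² = 21.2;  (2·δb)² = 3.46
δP = √(24.6) = 4.96 mm
P = 266 mm, so δP/P = 4.96/266 = 0.0186.

0.0186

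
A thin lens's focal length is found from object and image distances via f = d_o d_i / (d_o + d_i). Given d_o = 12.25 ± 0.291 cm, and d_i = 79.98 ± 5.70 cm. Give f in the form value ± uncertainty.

10.62 ± 0.241 cm

∂f/∂d_o = (d_i/(d_o+d_i))² = 0.752;  ∂f/∂d_i = (d_o/(d_o+d_i))² = 0.0176
δf = √((∂f/∂d_o · δd_o)² + (∂f/∂d_i · δd_i)²) = √(0.0479 + 0.0101) = 0.241 cm
f = 10.62 cm.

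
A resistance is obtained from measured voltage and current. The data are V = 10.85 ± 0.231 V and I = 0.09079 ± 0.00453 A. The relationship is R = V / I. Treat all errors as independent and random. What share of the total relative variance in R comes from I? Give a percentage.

(δR/R)² = (1·δV/V)² + (-1·δI/I)²
  V term: (1×0.0213)² = 0.000453
  I term: (-1×0.0499)² = 0.00249
Total = 0.00294. Share from I = 0.00249/0.00294 = 0.846.

84.6%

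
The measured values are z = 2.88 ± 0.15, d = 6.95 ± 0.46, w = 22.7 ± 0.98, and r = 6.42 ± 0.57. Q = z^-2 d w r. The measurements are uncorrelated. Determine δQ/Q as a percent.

15.8%

For a monomial Q ∝ z^-2, d, w, r, fractional errors add in quadrature:
  (-2·δz/z)² = (-2×0.0521)² = 0.0109;  (1·δd/d)² = (1×0.0662)² = 0.00438;  (1·δw/w)² = (1×0.0432)² = 0.00186;  (1·δr/r)² = (1×0.0888)² = 0.00788
δQ/Q = √(0.0250) = 0.158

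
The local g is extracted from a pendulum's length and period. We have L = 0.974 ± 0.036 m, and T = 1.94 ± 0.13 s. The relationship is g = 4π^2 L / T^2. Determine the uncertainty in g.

Since g is a product/quotient, work with relative uncertainties:
  (1·δL/L)² = (1×0.0370)² = 0.00137;  (-2·δT/T)² = (-2×0.0670)² = 0.0180
δg/g = √(0.0193) = 0.139
g = 10.2 m/s^2, so δg = 0.139 × 10.2 = 1.42 m/s^2.

1.42 m/s^2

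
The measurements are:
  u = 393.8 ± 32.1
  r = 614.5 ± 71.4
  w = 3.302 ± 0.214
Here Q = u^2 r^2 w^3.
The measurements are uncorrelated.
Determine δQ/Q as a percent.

34.4%

Q is a product of powers, so relative uncertainties combine in quadrature:
  (2·δu/u)² = (2×0.0815)² = 0.0266;  (2·δr/r)² = (2×0.116)² = 0.0540;  (3·δw/w)² = (3×0.0648)² = 0.0378
δQ/Q = √(0.118) = 0.344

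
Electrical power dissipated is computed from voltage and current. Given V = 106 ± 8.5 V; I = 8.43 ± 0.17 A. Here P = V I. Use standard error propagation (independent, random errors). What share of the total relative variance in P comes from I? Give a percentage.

5.95%

(δP/P)² = (1·δV/V)² + (1·δI/I)²
  V term: (1×0.0802)² = 0.00643
  I term: (1×0.0202)² = 0.000407
Total = 0.00684. Share from I = 0.000407/0.00684 = 0.0595.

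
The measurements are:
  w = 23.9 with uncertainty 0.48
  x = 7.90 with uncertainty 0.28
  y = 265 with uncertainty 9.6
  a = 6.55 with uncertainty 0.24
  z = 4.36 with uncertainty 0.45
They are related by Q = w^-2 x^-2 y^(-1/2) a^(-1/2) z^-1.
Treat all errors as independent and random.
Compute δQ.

2.07e-08

Products/powers → add relative errors in quadrature, weighted by exponent:
  (-2·δw/w)² = (-2×0.0201)² = 0.00161;  (-2·δx/x)² = (-2×0.0354)² = 0.00502;  (−½·δy/y)² = (-0.5×0.0362)² = 0.000328;  (−½·δa/a)² = (-0.5×0.0366)² = 0.000336;  (-1·δz/z)² = (-1×0.103)² = 0.0107
δQ/Q = √(0.0180) = 0.134
Q = 1.54e-07, so δQ = 0.134 × 1.54e-07 = 2.07e-08.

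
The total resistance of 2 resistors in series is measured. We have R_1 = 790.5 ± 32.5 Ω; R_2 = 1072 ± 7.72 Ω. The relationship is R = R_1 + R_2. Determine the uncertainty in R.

33.4 Ω

Sums and differences: (δR)² = Σ (cᵢ δxᵢ)².
  (δR_1)² = 1060;  (δR_2)² = 59.6
δR = √(1120) = 33.4 Ω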